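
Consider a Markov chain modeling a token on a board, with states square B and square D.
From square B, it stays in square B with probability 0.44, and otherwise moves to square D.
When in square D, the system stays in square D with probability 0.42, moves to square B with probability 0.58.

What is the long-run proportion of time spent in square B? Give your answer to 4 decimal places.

Let the stationary distribution be π with π = πP and π_1 + π_2 = 1.
π_1 = 0.44·π_1 + 0.58·π_2
Solving with the normalization constraint gives π = (0.5088, 0.4912).
So the stationary probability of square B is 0.5088.

0.5088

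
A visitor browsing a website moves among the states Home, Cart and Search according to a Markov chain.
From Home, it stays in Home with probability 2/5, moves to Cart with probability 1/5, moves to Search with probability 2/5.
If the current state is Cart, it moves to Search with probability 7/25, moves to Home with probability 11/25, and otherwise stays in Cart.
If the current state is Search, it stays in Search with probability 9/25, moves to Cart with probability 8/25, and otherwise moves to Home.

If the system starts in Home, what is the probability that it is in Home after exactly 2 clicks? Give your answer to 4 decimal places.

Sum over the intermediate state after 1 click:
P = P(Home→Home)·P(Home→Home) + P(Home→Cart)·P(Cart→Home) + P(Home→Search)·P(Search→Home)
  = 0.4×0.4 + 0.2×0.44 + 0.4×0.32
  = 0.1600 + 0.0880 + 0.1280 = 0.3760

0.3760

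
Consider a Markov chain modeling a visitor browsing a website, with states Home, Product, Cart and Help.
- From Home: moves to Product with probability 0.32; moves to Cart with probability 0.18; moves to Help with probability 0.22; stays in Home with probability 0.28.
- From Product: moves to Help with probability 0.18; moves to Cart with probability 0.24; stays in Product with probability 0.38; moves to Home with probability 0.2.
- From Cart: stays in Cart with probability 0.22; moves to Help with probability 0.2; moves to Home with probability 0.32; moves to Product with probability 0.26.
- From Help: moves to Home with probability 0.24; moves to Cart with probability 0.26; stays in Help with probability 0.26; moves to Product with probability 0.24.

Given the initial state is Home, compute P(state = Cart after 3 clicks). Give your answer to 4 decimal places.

Propagate the distribution vector 3 clicks from Home.
After 0 clicks: (1.0000, 0.0000, 0.0000, 0.0000)
After 1 click: (0.2800, 0.3200, 0.1800, 0.2200)
After 2 clicks: (0.2528, 0.3108, 0.2240, 0.2124)
After 3 clicks: (0.2556, 0.3082, 0.2246, 0.2116)
P(in Cart after 3 clicks) = 0.2246

0.2246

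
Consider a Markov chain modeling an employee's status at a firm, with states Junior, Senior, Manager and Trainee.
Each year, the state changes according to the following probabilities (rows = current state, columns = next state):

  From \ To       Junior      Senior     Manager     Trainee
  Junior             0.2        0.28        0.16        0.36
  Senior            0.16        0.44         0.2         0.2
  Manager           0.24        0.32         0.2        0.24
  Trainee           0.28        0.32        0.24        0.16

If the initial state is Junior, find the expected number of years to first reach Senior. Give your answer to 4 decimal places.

3.3462

Let t(s) be the expected number of years to first reach Senior from state s, with t(Senior) = 0. Conditioning on the first year:
t(Junior) = 1 + 0.2·t(Junior) + 0.16·t(Manager) + 0.36·t(Trainee)
t(Manager) = 1 + 0.24·t(Junior) + 0.2·t(Manager) + 0.24·t(Trainee)
t(Trainee) = 1 + 0.28·t(Junior) + 0.24·t(Manager) + 0.16·t(Trainee)
Solving: t(Junior) = 3.3462, t(Manager) = 3.2218, t(Trainee) = 3.2264.
Expected years from Junior to Senior: 3.3462.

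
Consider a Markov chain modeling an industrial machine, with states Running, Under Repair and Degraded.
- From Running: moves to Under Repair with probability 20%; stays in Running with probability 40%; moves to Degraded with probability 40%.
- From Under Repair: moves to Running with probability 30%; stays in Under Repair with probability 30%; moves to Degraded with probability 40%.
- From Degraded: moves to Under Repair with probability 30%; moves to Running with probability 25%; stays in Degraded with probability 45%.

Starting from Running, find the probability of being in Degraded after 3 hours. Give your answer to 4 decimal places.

0.4210

Propagate the distribution vector 3 hours from Running.
After 0 hours: (1.0000, 0.0000, 0.0000)
After 1 hour: (0.4000, 0.2000, 0.4000)
After 2 hours: (0.3200, 0.2600, 0.4200)
After 3 hours: (0.3110, 0.2680, 0.4210)
P(in Degraded after 3 hours) = 0.4210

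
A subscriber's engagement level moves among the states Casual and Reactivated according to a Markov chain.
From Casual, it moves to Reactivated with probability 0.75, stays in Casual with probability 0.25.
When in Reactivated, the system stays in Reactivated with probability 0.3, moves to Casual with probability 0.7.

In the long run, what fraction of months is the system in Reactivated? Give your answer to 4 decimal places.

Let the stationary distribution be π with π = πP and π_1 + π_2 = 1.
π_1 = 0.25·π_1 + 0.7·π_2
Solving with the normalization constraint gives π = (0.4828, 0.5172).
So the stationary probability of Reactivated is 0.5172.

0.5172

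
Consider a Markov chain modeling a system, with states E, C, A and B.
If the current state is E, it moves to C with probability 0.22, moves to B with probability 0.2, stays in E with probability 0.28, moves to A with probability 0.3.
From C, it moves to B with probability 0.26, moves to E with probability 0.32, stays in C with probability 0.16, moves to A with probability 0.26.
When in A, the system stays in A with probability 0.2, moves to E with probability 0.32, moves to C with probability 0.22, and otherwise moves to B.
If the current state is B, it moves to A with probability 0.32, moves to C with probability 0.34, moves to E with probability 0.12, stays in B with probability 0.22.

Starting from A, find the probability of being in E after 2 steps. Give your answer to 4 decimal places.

Propagate the distribution vector 2 steps from A.
After 0 steps: (0.0000, 0.0000, 1.0000, 0.0000)
After 1 step: (0.3200, 0.2200, 0.2000, 0.2600)
After 2 steps: (0.2552, 0.2380, 0.2764, 0.2304)
P(in E after 2 steps) = 0.2552

0.2552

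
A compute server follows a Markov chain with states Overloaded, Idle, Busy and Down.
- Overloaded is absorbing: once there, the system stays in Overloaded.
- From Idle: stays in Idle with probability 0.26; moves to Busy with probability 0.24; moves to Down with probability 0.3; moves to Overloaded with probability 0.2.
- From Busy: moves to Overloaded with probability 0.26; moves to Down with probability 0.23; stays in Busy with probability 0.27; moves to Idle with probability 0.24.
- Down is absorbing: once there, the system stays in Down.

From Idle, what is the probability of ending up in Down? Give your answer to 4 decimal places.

0.5682

Let h(s) be the probability of absorption at Down starting from transient state s. Then h(Down) = 1 and h(Overloaded) = 0. By first-step analysis:
h(Idle) = 0.2·0 + 0.26·h(Idle) + 0.24·h(Busy) + 0.3·1
h(Busy) = 0.26·0 + 0.24·h(Idle) + 0.27·h(Busy) + 0.23·1
Solving: h(Idle) = 0.5682, h(Busy) = 0.5019.
Starting from Idle, the probability is 0.5682.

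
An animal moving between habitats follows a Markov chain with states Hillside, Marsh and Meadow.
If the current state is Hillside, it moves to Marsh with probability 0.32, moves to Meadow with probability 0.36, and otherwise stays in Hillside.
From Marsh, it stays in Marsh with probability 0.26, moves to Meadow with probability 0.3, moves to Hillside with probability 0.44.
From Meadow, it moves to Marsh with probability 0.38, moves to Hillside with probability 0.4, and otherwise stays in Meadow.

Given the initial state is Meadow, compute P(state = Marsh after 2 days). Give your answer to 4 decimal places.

0.3104

Sum over the intermediate state after 1 day:
P = P(Meadow→Hillside)·P(Hillside→Marsh) + P(Meadow→Marsh)·P(Marsh→Marsh) + P(Meadow→Meadow)·P(Meadow→Marsh)
  = 0.4×0.32 + 0.38×0.26 + 0.22×0.38
  = 0.1280 + 0.0988 + 0.0836 = 0.3104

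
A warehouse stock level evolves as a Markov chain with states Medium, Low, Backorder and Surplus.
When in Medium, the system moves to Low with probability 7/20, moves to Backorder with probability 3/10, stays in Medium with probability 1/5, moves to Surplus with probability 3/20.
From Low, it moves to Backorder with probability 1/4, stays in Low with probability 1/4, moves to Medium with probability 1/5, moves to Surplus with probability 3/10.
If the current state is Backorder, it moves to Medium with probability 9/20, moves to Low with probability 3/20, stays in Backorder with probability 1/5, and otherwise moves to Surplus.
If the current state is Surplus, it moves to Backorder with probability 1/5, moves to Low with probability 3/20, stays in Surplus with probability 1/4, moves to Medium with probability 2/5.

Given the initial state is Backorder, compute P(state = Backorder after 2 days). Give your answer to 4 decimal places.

0.2525

Propagate the distribution vector 2 days from Backorder.
After 0 days: (0.0000, 0.0000, 1.0000, 0.0000)
After 1 day: (0.4500, 0.1500, 0.2000, 0.2000)
After 2 days: (0.2900, 0.2550, 0.2525, 0.2025)
P(in Backorder after 2 days) = 0.2525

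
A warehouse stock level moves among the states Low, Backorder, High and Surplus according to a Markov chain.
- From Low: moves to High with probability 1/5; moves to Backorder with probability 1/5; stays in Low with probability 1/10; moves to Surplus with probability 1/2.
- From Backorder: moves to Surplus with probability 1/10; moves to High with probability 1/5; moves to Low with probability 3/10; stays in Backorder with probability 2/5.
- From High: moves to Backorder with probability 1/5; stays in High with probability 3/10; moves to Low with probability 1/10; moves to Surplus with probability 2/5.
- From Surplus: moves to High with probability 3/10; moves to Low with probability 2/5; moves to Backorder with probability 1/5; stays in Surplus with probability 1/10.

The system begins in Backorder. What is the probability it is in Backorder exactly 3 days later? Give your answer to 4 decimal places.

0.2560

Propagate the distribution vector 3 days from Backorder.
After 0 days: (0.0000, 1.0000, 0.0000, 0.0000)
After 1 day: (0.3000, 0.4000, 0.2000, 0.1000)
After 2 days: (0.2100, 0.2800, 0.2300, 0.2800)
After 3 days: (0.2400, 0.2560, 0.2510, 0.2530)
P(in Backorder after 3 days) = 0.2560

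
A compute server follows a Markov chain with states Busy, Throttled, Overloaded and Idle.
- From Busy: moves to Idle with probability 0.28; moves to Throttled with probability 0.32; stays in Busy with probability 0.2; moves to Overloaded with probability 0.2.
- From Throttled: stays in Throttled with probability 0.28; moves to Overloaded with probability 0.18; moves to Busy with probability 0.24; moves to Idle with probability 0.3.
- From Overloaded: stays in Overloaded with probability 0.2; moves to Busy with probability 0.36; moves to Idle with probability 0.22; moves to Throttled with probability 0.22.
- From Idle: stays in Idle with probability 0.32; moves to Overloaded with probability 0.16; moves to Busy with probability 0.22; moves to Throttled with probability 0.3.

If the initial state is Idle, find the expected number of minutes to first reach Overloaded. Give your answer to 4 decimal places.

5.7198

Let t(s) be the expected number of minutes to first reach Overloaded from state s, with t(Overloaded) = 0. Conditioning on the first minute:
t(Busy) = 1 + 0.2·t(Busy) + 0.32·t(Throttled) + 0.28·t(Idle)
t(Throttled) = 1 + 0.24·t(Busy) + 0.28·t(Throttled) + 0.3·t(Idle)
t(Idle) = 1 + 0.22·t(Busy) + 0.3·t(Throttled) + 0.32·t(Idle)
Solving: t(Busy) = 5.4932, t(Throttled) = 5.6032, t(Idle) = 5.7198.
Expected minutes from Idle to Overloaded: 5.7198.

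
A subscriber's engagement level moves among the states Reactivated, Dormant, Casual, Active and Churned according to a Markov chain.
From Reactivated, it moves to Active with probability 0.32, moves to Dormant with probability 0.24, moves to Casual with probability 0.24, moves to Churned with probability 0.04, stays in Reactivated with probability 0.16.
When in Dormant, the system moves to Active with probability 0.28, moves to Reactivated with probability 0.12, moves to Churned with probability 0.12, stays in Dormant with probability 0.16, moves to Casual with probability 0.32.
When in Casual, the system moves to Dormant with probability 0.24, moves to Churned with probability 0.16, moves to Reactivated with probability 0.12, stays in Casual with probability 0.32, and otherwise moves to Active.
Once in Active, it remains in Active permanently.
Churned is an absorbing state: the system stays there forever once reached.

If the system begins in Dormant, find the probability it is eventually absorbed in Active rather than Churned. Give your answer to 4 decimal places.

0.6694

Let h(s) be the probability of absorption at Active starting from transient state s. Then h(Active) = 1 and h(Churned) = 0. By first-step analysis:
h(Reactivated) = 0.16·h(Reactivated) + 0.24·h(Dormant) + 0.24·h(Casual) + 0.32·1 + 0.04·0
h(Dormant) = 0.12·h(Reactivated) + 0.16·h(Dormant) + 0.32·h(Casual) + 0.28·1 + 0.12·0
h(Casual) = 0.12·h(Reactivated) + 0.24·h(Dormant) + 0.32·h(Casual) + 0.16·1 + 0.16·0
Solving: h(Reactivated) = 0.7445, h(Dormant) = 0.6694, h(Casual) = 0.6029.
Starting from Dormant, the probability is 0.6694.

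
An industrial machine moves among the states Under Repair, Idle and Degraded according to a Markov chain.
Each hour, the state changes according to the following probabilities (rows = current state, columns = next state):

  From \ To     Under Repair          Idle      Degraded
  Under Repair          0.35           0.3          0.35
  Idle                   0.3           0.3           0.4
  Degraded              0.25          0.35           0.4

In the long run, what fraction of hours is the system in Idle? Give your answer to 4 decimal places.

Let the stationary distribution be π with π = πP and π_1 + π_2 + π_3 = 1.
π_1 = 0.35·π_1 + 0.3·π_2 + 0.25·π_3
π_2 = 0.3·π_1 + 0.3·π_2 + 0.35·π_3
Solving with the normalization constraint gives π = (0.2955, 0.3193, 0.3852).
So the stationary probability of Idle is 0.3193.

0.3193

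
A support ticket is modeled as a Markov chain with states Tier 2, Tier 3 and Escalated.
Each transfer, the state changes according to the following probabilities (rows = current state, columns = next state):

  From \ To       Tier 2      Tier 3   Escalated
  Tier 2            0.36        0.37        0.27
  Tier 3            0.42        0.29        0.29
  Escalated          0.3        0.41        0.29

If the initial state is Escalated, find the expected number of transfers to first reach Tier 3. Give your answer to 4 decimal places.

2.5174

Let t(s) be the expected number of transfers to first reach Tier 3 from state s, with t(Tier 3) = 0. Conditioning on the first transfer:
t(Tier 2) = 1 + 0.36·t(Tier 2) + 0.27·t(Escalated)
t(Escalated) = 1 + 0.3·t(Tier 2) + 0.29·t(Escalated)
Solving: t(Tier 2) = 2.6245, t(Escalated) = 2.5174.
Expected transfers from Escalated to Tier 3: 2.5174.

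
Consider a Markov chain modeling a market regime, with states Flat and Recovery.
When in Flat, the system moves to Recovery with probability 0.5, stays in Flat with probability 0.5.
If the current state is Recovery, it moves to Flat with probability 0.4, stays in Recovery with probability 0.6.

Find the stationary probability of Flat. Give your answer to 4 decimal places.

Let the stationary distribution be π with π = πP and π_1 + π_2 = 1.
π_1 = 0.5·π_1 + 0.4·π_2
Solving with the normalization constraint gives π = (0.4444, 0.5556).
So the stationary probability of Flat is 0.4444.

0.4444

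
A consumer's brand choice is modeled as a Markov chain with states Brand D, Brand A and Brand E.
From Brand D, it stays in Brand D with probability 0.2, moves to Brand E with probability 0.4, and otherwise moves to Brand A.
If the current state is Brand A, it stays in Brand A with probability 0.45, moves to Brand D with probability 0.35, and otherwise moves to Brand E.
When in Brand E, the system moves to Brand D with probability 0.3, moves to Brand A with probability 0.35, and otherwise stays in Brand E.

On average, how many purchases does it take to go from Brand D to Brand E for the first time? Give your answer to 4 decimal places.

Let t(s) be the expected number of purchases to first reach Brand E from state s, with t(Brand E) = 0. Conditioning on the first purchase:
t(Brand D) = 1 + 0.2·t(Brand D) + 0.4·t(Brand A)
t(Brand A) = 1 + 0.35·t(Brand D) + 0.45·t(Brand A)
Solving: t(Brand D) = 3.1667, t(Brand A) = 3.8333.
Expected purchases from Brand D to Brand E: 3.1667.

3.1667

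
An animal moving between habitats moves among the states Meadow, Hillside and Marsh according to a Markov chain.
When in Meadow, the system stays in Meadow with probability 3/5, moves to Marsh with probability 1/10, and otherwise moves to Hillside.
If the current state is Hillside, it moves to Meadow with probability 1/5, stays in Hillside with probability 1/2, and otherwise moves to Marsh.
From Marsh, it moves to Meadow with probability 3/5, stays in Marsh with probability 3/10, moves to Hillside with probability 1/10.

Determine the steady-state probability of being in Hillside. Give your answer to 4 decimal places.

0.3235

Let the stationary distribution be π with π = πP and π_1 + π_2 + π_3 = 1.
π_1 = 0.6·π_1 + 0.2·π_2 + 0.6·π_3
π_2 = 0.3·π_1 + 0.5·π_2 + 0.1·π_3
Solving with the normalization constraint gives π = (0.4706, 0.3235, 0.2059).
So the stationary probability of Hillside is 0.3235.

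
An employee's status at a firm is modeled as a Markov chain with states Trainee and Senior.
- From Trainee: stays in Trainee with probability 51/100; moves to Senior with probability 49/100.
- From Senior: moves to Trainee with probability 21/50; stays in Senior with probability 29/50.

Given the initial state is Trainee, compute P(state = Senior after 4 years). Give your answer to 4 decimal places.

0.5384

Propagate the distribution vector 4 years from Trainee.
After 0 years: (1.0000, 0.0000)
After 1 year: (0.5100, 0.4900)
After 2 years: (0.4659, 0.5341)
After 3 years: (0.4619, 0.5381)
After 4 years: (0.4616, 0.5384)
P(in Senior after 4 years) = 0.5384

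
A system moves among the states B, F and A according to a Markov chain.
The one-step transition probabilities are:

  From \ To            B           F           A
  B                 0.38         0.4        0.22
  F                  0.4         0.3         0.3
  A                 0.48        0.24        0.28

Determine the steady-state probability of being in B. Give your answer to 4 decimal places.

0.4127

Let the stationary distribution be π with π = πP and π_1 + π_2 + π_3 = 1.
π_1 = 0.38·π_1 + 0.4·π_2 + 0.48·π_3
π_2 = 0.4·π_1 + 0.3·π_2 + 0.24·π_3
Solving with the normalization constraint gives π = (0.4127, 0.3256, 0.2618).
So the stationary probability of B is 0.4127.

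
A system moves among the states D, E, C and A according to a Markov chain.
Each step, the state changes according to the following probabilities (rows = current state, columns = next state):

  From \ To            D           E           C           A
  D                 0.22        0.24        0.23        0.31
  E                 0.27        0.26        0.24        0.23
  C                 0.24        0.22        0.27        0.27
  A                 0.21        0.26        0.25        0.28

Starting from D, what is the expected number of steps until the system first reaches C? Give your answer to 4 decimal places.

Let t(s) be the expected number of steps to first reach C from state s, with t(C) = 0. Conditioning on the first step:
t(D) = 1 + 0.22·t(D) + 0.24·t(E) + 0.31·t(A)
t(E) = 1 + 0.27·t(D) + 0.26·t(E) + 0.23·t(A)
t(A) = 1 + 0.21·t(D) + 0.26·t(E) + 0.28·t(A)
Solving: t(D) = 4.1993, t(E) = 4.1631, t(A) = 4.1170.
Expected steps from D to C: 4.1993.

4.1993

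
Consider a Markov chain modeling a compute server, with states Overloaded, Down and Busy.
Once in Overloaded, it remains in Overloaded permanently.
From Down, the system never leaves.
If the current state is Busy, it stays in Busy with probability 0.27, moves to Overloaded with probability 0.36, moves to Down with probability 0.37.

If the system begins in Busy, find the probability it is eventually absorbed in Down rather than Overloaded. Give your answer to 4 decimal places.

0.5068

Let h(s) be the probability of absorption at Down starting from transient state s. Then h(Down) = 1 and h(Overloaded) = 0. By first-step analysis:
h(Busy) = 0.36·0 + 0.37·1 + 0.27·h(Busy)
Solving: h(Busy) = 0.5068.
Starting from Busy, the probability is 0.5068.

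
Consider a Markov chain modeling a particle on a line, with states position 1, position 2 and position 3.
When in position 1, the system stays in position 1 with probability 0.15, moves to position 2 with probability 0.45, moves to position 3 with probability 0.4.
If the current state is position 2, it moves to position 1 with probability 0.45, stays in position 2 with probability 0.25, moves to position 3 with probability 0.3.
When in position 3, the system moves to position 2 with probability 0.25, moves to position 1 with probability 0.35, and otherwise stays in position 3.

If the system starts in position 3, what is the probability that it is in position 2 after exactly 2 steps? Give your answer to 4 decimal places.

Sum over the intermediate state after 1 step:
P = P(position 3→position 1)·P(position 1→position 2) + P(position 3→position 2)·P(position 2→position 2) + P(position 3→position 3)·P(position 3→position 2)
  = 0.35×0.45 + 0.25×0.25 + 0.4×0.25
  = 0.1575 + 0.0625 + 0.1000 = 0.3200

0.3200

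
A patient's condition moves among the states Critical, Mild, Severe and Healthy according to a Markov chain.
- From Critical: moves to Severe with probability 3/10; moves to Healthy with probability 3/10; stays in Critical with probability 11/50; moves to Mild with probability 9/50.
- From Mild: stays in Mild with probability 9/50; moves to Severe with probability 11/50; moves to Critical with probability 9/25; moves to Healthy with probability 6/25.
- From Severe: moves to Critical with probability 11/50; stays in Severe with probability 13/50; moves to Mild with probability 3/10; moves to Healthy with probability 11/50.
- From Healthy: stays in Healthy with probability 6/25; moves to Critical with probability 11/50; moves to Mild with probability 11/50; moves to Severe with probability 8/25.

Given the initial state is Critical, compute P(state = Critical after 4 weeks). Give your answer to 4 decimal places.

Propagate the distribution vector 4 weeks from Critical.
After 0 weeks: (1.0000, 0.0000, 0.0000, 0.0000)
After 1 week: (0.2200, 0.1800, 0.3000, 0.3000)
After 2 weeks: (0.2452, 0.2280, 0.2796, 0.2472)
After 3 weeks: (0.2519, 0.2234, 0.2755, 0.2491)
After 4 weeks: (0.2513, 0.2230, 0.2761, 0.2496)
P(in Critical after 4 weeks) = 0.2513

0.2513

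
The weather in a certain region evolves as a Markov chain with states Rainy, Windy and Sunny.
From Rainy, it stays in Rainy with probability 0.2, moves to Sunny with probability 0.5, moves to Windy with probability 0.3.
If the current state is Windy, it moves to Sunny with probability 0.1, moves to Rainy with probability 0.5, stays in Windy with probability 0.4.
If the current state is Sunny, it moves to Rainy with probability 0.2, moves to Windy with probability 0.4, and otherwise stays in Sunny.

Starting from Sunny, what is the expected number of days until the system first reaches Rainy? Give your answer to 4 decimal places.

Let t(s) be the expected number of days to first reach Rainy from state s, with t(Rainy) = 0. Conditioning on the first day:
t(Windy) = 1 + 0.4·t(Windy) + 0.1·t(Sunny)
t(Sunny) = 1 + 0.4·t(Windy) + 0.4·t(Sunny)
Solving: t(Windy) = 2.1875, t(Sunny) = 3.1250.
Expected days from Sunny to Rainy: 3.1250.

3.1250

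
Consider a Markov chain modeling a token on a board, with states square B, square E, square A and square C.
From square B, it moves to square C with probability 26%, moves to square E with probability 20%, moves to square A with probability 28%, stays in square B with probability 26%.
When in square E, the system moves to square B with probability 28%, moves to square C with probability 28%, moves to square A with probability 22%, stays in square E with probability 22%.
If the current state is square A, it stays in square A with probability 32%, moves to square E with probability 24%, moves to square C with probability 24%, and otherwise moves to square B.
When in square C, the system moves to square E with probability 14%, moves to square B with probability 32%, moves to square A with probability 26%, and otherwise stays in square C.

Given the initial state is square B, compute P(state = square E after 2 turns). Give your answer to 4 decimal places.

0.1996

Propagate the distribution vector 2 turns from square B.
After 0 turns: (1.0000, 0.0000, 0.0000, 0.0000)
After 1 turn: (0.2600, 0.2000, 0.2800, 0.2600)
After 2 turns: (0.2628, 0.1996, 0.2740, 0.2636)
P(in square E after 2 turns) = 0.1996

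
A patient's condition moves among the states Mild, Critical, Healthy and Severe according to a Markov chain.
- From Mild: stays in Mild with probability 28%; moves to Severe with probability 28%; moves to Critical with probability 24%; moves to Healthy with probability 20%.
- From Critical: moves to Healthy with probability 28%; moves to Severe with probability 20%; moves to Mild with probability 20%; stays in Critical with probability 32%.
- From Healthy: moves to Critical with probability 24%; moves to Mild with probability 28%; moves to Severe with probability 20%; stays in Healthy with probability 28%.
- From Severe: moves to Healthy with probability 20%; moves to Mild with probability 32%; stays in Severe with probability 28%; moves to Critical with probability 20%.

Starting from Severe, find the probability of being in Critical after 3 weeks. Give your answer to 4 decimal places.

Propagate the distribution vector 3 weeks from Severe.
After 0 weeks: (0.0000, 0.0000, 0.0000, 1.0000)
After 1 week: (0.3200, 0.2000, 0.2000, 0.2800)
After 2 weeks: (0.2752, 0.2448, 0.2320, 0.2480)
After 3 weeks: (0.2703, 0.2497, 0.2381, 0.2419)
P(in Critical after 3 weeks) = 0.2497

0.2497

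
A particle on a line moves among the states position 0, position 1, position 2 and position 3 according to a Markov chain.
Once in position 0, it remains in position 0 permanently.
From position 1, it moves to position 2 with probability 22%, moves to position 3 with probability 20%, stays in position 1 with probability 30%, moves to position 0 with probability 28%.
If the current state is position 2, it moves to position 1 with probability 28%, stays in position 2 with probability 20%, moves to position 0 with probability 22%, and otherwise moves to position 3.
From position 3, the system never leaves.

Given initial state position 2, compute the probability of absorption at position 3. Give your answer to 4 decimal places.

Let h(s) be the probability of absorption at position 3 starting from transient state s. Then h(position 3) = 1 and h(position 0) = 0. By first-step analysis:
h(position 1) = 0.28·0 + 0.3·h(position 1) + 0.22·h(position 2) + 0.2·1
h(position 2) = 0.22·0 + 0.28·h(position 1) + 0.2·h(position 2) + 0.3·1
Solving: h(position 1) = 0.4535, h(position 2) = 0.5337.
Starting from position 2, the probability is 0.5337.

0.5337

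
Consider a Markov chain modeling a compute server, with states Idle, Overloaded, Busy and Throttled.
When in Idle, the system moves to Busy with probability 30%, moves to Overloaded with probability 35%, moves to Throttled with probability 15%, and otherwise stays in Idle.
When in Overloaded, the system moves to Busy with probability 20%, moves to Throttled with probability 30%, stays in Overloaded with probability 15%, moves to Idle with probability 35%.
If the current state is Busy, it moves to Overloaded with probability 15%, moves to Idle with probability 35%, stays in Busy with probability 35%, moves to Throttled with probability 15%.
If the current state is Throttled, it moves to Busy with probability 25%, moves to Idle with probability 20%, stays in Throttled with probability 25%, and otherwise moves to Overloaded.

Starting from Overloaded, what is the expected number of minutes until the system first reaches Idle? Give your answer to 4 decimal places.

Let t(s) be the expected number of minutes to first reach Idle from state s, with t(Idle) = 0. Conditioning on the first minute:
t(Overloaded) = 1 + 0.15·t(Overloaded) + 0.2·t(Busy) + 0.3·t(Throttled)
t(Busy) = 1 + 0.15·t(Overloaded) + 0.35·t(Busy) + 0.15·t(Throttled)
t(Throttled) = 1 + 0.3·t(Overloaded) + 0.25·t(Busy) + 0.25·t(Throttled)
Solving: t(Overloaded) = 3.2000, t(Busy) = 3.1200, t(Throttled) = 3.6533.
Expected minutes from Overloaded to Idle: 3.2000.

3.2000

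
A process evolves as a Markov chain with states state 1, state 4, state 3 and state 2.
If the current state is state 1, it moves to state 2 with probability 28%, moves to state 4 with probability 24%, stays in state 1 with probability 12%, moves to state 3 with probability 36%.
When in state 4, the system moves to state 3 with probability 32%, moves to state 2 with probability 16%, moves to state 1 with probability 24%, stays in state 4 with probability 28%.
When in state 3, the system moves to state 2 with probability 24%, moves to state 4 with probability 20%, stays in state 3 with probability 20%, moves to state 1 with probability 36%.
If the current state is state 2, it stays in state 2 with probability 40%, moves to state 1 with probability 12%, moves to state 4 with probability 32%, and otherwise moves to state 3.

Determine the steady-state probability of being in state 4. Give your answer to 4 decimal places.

Let the stationary distribution be π with π = πP and π_1 + π_2 + π_3 + π_4 = 1.
π_1 = 0.12·π_1 + 0.24·π_2 + 0.36·π_3 + 0.12·π_4
π_2 = 0.24·π_1 + 0.28·π_2 + 0.2·π_3 + 0.32·π_4
π_3 = 0.36·π_1 + 0.32·π_2 + 0.2·π_3 + 0.16·π_4
Solving with the normalization constraint gives π = (0.2125, 0.2620, 0.2546, 0.2709).
So the stationary probability of state 4 is 0.2620.

0.2620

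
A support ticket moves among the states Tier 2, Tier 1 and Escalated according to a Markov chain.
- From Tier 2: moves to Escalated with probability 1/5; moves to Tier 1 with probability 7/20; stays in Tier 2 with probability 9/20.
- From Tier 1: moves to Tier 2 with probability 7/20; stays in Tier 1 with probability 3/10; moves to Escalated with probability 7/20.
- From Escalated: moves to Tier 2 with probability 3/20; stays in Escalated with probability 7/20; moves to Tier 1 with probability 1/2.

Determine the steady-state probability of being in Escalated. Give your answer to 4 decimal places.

0.3017

Let the stationary distribution be π with π = πP and π_1 + π_2 + π_3 = 1.
π_1 = 0.45·π_1 + 0.35·π_2 + 0.15·π_3
π_2 = 0.35·π_1 + 0.3·π_2 + 0.5·π_3
Solving with the normalization constraint gives π = (0.3218, 0.3764, 0.3017).
So the stationary probability of Escalated is 0.3017.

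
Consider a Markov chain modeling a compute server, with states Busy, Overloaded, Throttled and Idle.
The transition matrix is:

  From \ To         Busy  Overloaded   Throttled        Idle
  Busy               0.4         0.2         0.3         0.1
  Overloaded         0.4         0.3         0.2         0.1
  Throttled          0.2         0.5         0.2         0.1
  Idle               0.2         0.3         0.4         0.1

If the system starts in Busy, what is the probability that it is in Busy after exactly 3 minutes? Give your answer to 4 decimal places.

Propagate the distribution vector 3 minutes from Busy.
After 0 minutes: (1.0000, 0.0000, 0.0000, 0.0000)
After 1 minute: (0.4000, 0.2000, 0.3000, 0.1000)
After 2 minutes: (0.3200, 0.3200, 0.2600, 0.1000)
After 3 minutes: (0.3280, 0.3200, 0.2520, 0.1000)
P(in Busy after 3 minutes) = 0.3280

0.3280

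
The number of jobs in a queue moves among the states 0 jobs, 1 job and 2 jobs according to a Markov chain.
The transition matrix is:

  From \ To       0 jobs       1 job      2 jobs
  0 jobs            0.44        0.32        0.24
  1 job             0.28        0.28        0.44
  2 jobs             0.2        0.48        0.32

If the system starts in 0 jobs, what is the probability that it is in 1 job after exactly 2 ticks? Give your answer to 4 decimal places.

0.3456

Sum over the intermediate state after 1 tick:
P = P(0 jobs→0 jobs)·P(0 jobs→1 job) + P(0 jobs→1 job)·P(1 job→1 job) + P(0 jobs→2 jobs)·P(2 jobs→1 job)
  = 0.44×0.32 + 0.32×0.28 + 0.24×0.48
  = 0.1408 + 0.0896 + 0.1152 = 0.3456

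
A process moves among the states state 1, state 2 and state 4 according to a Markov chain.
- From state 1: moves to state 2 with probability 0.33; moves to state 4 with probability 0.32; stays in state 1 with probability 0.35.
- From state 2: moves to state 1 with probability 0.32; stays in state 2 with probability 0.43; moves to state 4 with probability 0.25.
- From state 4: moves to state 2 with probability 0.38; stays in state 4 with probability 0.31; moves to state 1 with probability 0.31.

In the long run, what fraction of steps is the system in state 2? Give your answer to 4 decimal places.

Let the stationary distribution be π with π = πP and π_1 + π_2 + π_3 = 1.
π_1 = 0.35·π_1 + 0.32·π_2 + 0.31·π_3
π_2 = 0.33·π_1 + 0.43·π_2 + 0.38·π_3
Solving with the normalization constraint gives π = (0.3269, 0.3828, 0.2903).
So the stationary probability of state 2 is 0.3828.

0.3828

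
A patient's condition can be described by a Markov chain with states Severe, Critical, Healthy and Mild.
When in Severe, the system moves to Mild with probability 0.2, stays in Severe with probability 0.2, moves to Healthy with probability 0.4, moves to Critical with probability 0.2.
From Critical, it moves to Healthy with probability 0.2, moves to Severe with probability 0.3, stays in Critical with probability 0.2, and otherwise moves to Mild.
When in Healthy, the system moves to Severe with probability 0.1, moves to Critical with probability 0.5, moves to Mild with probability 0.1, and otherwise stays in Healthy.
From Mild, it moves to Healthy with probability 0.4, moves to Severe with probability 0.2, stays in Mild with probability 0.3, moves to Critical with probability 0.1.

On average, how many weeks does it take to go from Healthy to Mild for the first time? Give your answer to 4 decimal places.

5.3478

Let t(s) be the expected number of weeks to first reach Mild from state s, with t(Mild) = 0. Conditioning on the first week:
t(Severe) = 1 + 0.2·t(Severe) + 0.2·t(Critical) + 0.4·t(Healthy)
t(Critical) = 1 + 0.3·t(Severe) + 0.2·t(Critical) + 0.2·t(Healthy)
t(Healthy) = 1 + 0.1·t(Severe) + 0.5·t(Critical) + 0.3·t(Healthy)
Solving: t(Severe) = 5.0435, t(Critical) = 4.4783, t(Healthy) = 5.3478.
Expected weeks from Healthy to Mild: 5.3478.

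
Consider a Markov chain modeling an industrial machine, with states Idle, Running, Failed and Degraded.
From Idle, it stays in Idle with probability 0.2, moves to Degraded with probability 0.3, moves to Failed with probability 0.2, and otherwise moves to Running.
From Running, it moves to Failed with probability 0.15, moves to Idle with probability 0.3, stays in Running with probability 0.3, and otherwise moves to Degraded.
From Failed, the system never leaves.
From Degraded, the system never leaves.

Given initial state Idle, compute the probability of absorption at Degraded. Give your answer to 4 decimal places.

0.6064

Let h(s) be the probability of absorption at Degraded starting from transient state s. Then h(Degraded) = 1 and h(Failed) = 0. By first-step analysis:
h(Idle) = 0.2·h(Idle) + 0.3·h(Running) + 0.2·0 + 0.3·1
h(Running) = 0.3·h(Idle) + 0.3·h(Running) + 0.15·0 + 0.25·1
Solving: h(Idle) = 0.6064, h(Running) = 0.6170.
Starting from Idle, the probability is 0.6064.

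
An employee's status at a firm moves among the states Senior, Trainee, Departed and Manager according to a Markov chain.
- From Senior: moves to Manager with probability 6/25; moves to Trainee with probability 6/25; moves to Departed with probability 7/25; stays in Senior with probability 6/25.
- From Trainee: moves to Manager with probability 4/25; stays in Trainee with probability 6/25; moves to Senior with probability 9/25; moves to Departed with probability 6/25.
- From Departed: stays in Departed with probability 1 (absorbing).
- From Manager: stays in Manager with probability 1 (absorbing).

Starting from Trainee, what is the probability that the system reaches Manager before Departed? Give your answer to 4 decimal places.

Let h(s) be the probability of absorption at Manager starting from transient state s. Then h(Manager) = 1 and h(Departed) = 0. By first-step analysis:
h(Senior) = 0.24·h(Senior) + 0.24·h(Trainee) + 0.28·0 + 0.24·1
h(Trainee) = 0.36·h(Senior) + 0.24·h(Trainee) + 0.24·0 + 0.16·1
Solving: h(Senior) = 0.4495, h(Trainee) = 0.4235.
Starting from Trainee, the probability is 0.4235.

0.4235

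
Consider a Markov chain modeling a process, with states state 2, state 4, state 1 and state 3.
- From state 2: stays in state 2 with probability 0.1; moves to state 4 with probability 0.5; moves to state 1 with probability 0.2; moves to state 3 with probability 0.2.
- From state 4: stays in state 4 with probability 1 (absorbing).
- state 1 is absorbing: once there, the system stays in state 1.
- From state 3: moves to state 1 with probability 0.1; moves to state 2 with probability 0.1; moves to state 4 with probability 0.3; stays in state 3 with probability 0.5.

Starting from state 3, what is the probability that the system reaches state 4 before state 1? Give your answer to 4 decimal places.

Let h(s) be the probability of absorption at state 4 starting from transient state s. Then h(state 4) = 1 and h(state 1) = 0. By first-step analysis:
h(state 2) = 0.1·h(state 2) + 0.5·1 + 0.2·0 + 0.2·h(state 3)
h(state 3) = 0.1·h(state 2) + 0.3·1 + 0.1·0 + 0.5·h(state 3)
Solving: h(state 2) = 0.7209, h(state 3) = 0.7442.
Starting from state 3, the probability is 0.7442.

0.7442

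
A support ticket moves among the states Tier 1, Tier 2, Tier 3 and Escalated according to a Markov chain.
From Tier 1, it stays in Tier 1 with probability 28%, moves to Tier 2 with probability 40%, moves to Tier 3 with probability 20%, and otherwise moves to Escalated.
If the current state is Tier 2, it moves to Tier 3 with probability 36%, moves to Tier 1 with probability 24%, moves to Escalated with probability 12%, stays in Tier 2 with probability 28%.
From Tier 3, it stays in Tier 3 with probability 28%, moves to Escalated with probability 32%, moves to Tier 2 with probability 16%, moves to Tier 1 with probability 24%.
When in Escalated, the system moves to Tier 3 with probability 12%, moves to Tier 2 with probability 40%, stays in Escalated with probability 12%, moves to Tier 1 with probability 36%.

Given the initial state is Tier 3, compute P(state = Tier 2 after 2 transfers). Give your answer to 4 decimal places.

0.3136

Propagate the distribution vector 2 transfers from Tier 3.
After 0 transfers: (0.0000, 0.0000, 1.0000, 0.0000)
After 1 transfer: (0.2400, 0.1600, 0.2800, 0.3200)
After 2 transfers: (0.2880, 0.3136, 0.2224, 0.1760)
P(in Tier 2 after 2 transfers) = 0.3136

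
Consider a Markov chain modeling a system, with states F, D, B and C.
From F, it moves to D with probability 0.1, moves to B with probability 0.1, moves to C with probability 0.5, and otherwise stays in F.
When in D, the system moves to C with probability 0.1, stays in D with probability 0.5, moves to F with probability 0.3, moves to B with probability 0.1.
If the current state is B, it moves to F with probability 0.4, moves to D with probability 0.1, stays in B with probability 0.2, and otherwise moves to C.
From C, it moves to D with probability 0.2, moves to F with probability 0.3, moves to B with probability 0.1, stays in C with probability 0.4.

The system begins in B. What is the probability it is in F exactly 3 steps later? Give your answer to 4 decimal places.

0.3120

Propagate the distribution vector 3 steps from B.
After 0 steps: (0.0000, 0.0000, 1.0000, 0.0000)
After 1 step: (0.4000, 0.1000, 0.2000, 0.3000)
After 2 steps: (0.3200, 0.1700, 0.1200, 0.3900)
After 3 steps: (0.3120, 0.2070, 0.1120, 0.3690)
P(in F after 3 steps) = 0.3120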